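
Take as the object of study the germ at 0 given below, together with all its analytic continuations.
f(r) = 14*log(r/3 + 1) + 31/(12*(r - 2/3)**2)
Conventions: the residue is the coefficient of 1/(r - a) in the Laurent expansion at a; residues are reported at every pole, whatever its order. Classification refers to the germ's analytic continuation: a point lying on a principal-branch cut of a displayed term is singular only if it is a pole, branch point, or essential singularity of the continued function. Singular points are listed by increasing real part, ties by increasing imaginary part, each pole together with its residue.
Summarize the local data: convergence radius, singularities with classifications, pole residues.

Denominator factor (r - 2/3)^2: pole of order 2 at 2/3, modulus 2/3.
Branch term (14)*log(1 - r/(-3)): its argument vanishes at r = -3, a logarithmic branch point, modulus 3.
The radius of convergence is the smallest modulus among the singular points: 2/3.
The branch term is analytic at 2/3 and contributes nothing to the residue; only the rational part matters.
At the order-2 pole 2/3 set g(r) = (r - (2/3))^2*(rational part) = 31/12.
Order-2 pole: residue = g'(a); g'(2/3) = 0, so the residue is 0.
List the singular points by increasing real part (a conjugate pair: the negative imaginary part first).

Radius of convergence at 0: 2/3.
At -3: a logarithmic branch point.
At 2/3: a pole of order 2; residue 0.


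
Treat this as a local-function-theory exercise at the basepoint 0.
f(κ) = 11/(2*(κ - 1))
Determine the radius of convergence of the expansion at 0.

Denominator factor (κ - 1): pole of order 1 at 1, modulus 1.
The radius of convergence is the smallest modulus among the singular points: 1.

The radius of convergence is 1.


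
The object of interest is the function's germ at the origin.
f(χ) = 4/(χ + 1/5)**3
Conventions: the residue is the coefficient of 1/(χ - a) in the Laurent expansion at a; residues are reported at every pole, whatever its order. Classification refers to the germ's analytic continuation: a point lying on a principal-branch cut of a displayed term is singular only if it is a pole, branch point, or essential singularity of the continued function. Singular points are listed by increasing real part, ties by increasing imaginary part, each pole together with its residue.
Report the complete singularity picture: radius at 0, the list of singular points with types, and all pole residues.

Denominator factor (χ + 1/5)^3: pole of order 3 at -1/5, modulus 1/5.
The radius of convergence is the smallest modulus among the singular points: 1/5.
At the order-3 pole -1/5 set g(χ) = (χ - (-1/5))^3*f(χ) = 4.
Order-3 pole: residue = g''(a)/2; g''(-1/5) = 0, so the residue is 0.

Radius of convergence at 0: 1/5.
At -1/5: a pole of order 3; residue 0.


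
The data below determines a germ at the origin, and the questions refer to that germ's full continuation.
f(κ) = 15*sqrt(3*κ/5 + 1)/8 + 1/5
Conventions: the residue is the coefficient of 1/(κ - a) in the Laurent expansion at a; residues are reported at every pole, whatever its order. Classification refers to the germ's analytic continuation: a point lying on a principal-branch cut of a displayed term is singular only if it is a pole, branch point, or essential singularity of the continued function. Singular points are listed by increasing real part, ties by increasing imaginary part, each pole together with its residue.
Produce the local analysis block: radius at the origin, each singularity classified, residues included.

Radius of convergence at 0: 5/3.
At -5/3: an algebraic (square-root) branch point.

Branch term (15/8)*sqrt(1 - κ/(-5/3)): its argument vanishes at κ = -5/3, a square-root branch point, modulus 5/3.
The radius of convergence is the smallest modulus among the singular points: 5/3.


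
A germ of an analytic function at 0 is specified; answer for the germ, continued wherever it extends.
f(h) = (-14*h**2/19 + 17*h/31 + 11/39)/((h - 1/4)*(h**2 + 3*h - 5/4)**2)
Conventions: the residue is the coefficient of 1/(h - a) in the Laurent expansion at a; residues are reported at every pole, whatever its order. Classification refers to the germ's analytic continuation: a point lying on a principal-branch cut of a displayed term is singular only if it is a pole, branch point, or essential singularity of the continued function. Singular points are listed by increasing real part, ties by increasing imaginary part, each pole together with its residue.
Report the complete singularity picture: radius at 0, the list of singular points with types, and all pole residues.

Radius of convergence at 0: 1/4.
At -3/2 - (1/2)*sqrt(14): a pole of order 2; residue -1097008/1125579 + (308270/1125579)*sqrt(14).
At 1/4: a pole of order 1; residue 2194016/1125579.
At -3/2 + (1/2)*sqrt(14): a pole of order 2; residue -1097008/1125579 - (308270/1125579)*sqrt(14).

Denominator factor (h - 1/4): pole of order 1 at 1/4, modulus 1/4.
Denominator factor (h**2 + 3*h - 5/4)^2: discriminant 14, real irrational roots -3/2 + (1/2)*sqrt(14) and -3/2 - (1/2)*sqrt(14); poles of order 2, moduli -3/2 + (1/2)*sqrt(14) and 3/2 + (1/2)*sqrt(14).
The radius of convergence is the smallest modulus among the singular points: 1/4.
The factor h**2 + 3*h - 5/4 splits as (h - a)(h - a') with a = -3/2 - (1/2)*sqrt(14), a' = -3/2 + (1/2)*sqrt(14). At the order-2 pole a set g(h) = (h - a)^2*f(h) = [(-14*h**2/19 + 17*h/31 + 11/39)/(h - 1/4)] / (h - a')^2.
Order-2 pole: residue = g'(a); g'(-3/2 - (1/2)*sqrt(14)) = -1097008/1125579 + (308270/1125579)*sqrt(14), so the residue is -1097008/1125579 + (308270/1125579)*sqrt(14).
At the order-1 pole 1/4 set g(h) = (h - (1/4))*f(h) = (-14*h**2/19 + 17*h/31 + 11/39)/(h**2 + 3*h - 5/4)**2.
Simple pole: residue = g(a) at a = 1/4, which is 2194016/1125579.
The factor h**2 + 3*h - 5/4 splits as (h - a)(h - a') with a = -3/2 + (1/2)*sqrt(14), a' = -3/2 - (1/2)*sqrt(14). At the order-2 pole a set g(h) = (h - a)^2*f(h) = [(-14*h**2/19 + 17*h/31 + 11/39)/(h - 1/4)] / (h - a')^2.
Order-2 pole: residue = g'(a); g'(-3/2 + (1/2)*sqrt(14)) = -1097008/1125579 - (308270/1125579)*sqrt(14), so the residue is -1097008/1125579 - (308270/1125579)*sqrt(14).
List the singular points by increasing real part (a conjugate pair: the negative imaginary part first).


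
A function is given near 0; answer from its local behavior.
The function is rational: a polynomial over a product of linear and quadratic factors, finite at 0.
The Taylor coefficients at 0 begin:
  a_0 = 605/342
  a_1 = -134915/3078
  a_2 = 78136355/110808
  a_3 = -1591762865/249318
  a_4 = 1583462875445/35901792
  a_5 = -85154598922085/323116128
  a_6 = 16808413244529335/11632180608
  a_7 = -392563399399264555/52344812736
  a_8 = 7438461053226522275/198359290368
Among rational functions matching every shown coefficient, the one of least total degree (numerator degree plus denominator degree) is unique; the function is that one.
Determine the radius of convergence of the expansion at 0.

No rational of total degree below 7 reproduces all 9 coefficients; solving the [2/5] Pade equations on them gives f(ω) = (8*ω**2 - 2*ω/3 + 1/19)/((ω + 9/10)*(ω**2 + ω + 2/11)**2), whose expansion matches every shown term.
Denominator factor (ω**2 + ω + 2/11)^2: discriminant 3/11, real irrational roots -1/2 + (1/22)*sqrt(33) and -1/2 - (1/22)*sqrt(33); poles of order 2, moduli 1/2 - (1/22)*sqrt(33) and 1/2 + (1/22)*sqrt(33).
Denominator factor (ω + 9/10): pole of order 1 at -9/10, modulus 9/10.
The radius of convergence is the smallest modulus among the singular points: 1/2 - (1/22)*sqrt(33).

The radius of convergence is 1/2 - (1/22)*sqrt(33).


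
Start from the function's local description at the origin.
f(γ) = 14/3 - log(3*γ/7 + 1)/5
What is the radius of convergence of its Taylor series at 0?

Branch term (-1/5)*log(1 - γ/(-7/3)): its argument vanishes at γ = -7/3, a logarithmic branch point, modulus 7/3.
The radius of convergence is the smallest modulus among the singular points: 7/3.

The radius of convergence is 7/3.


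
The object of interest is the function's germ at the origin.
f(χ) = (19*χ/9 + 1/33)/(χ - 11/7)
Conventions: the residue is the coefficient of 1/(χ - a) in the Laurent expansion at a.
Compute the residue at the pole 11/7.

At the order-1 pole 11/7 set g(χ) = (χ - (11/7))*f(χ) = 19*χ/9 + 1/33.
Simple pole: residue = g(a) at a = 11/7, which is 2320/693.

The residue is 2320/693.


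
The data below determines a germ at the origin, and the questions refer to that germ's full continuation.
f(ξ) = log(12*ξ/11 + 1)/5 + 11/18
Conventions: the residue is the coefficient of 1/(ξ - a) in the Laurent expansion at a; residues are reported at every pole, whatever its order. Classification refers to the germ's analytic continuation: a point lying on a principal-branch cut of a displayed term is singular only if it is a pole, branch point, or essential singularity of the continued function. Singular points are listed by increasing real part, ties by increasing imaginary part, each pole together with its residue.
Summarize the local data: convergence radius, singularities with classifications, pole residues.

Branch term (1/5)*log(1 - ξ/(-11/12)): its argument vanishes at ξ = -11/12, a logarithmic branch point, modulus 11/12.
The radius of convergence is the smallest modulus among the singular points: 11/12.

Radius of convergence at 0: 11/12.
At -11/12: a logarithmic branch point.


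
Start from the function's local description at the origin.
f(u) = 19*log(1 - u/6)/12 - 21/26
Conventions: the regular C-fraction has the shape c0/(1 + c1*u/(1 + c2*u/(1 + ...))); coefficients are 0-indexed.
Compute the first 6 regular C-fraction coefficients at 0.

The regular C-fraction coefficients are [-21/26, -247/756, 46/189, 7/736, -205/2208, -184/9225].

Taylor coefficients (expand at 0): a_0 = -21/26, a_1 = -19/72, a_2 = -19/864, a_3 = -19/7776, a_4 = -19/62208, a_5 = -19/466560.
c0 = a_0 = -21/26. Peel one level at a time: if S = 1 + c*u/S' with S'(0) = 1, then c is the u-coefficient of S and S' = c*u/(S - 1).
S_1 = c0/f = 1 + (-247/756)*u + (5681/71442)*u^2 + ...; c1 = -247/756.
S_2 = c1*u/(S_1 - 1) = 1 + (46/189)*u + (-1/432)*u^2 + ...; c2 = 46/189.
S_3 = c2*u/(S_2 - 1) = 1 + (7/736)*u + (1435/1625088)*u^2 + ...; c3 = 7/736.
S_4 = c3*u/(S_3 - 1) = 1 + (-205/2208)*u + (-1/540)*u^2 + ...; c4 = -205/2208.
S_5 = c4*u/(S_4 - 1) = 1 + (-184/9225)*u + ...; c5 = -184/9225.


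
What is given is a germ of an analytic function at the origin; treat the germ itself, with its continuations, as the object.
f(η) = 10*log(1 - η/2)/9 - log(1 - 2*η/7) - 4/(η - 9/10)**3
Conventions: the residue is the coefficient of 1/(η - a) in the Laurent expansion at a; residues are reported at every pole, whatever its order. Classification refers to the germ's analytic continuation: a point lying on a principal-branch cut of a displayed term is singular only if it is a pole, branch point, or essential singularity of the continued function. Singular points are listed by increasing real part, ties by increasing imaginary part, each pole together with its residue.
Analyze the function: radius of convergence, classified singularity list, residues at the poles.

Radius of convergence at 0: 9/10.
At 9/10: a pole of order 3; residue 0.
At 2: a logarithmic branch point.
At 7/2: a logarithmic branch point.

Denominator factor (η - 9/10)^3: pole of order 3 at 9/10, modulus 9/10.
Branch term (-1)*log(1 - η/(7/2)): its argument vanishes at η = 7/2, a logarithmic branch point, modulus 7/2.
Branch term (10/9)*log(1 - η/(2)): its argument vanishes at η = 2, a logarithmic branch point, modulus 2.
The radius of convergence is the smallest modulus among the singular points: 9/10.
The branch terms are analytic at 9/10 and contribute nothing to the residue; only the rational part matters.
At the order-3 pole 9/10 set g(η) = (η - (9/10))^3*(rational part) = -4.
Order-3 pole: residue = g''(a)/2; g''(9/10) = 0, so the residue is 0.
List the singular points by increasing real part (a conjugate pair: the negative imaginary part first).


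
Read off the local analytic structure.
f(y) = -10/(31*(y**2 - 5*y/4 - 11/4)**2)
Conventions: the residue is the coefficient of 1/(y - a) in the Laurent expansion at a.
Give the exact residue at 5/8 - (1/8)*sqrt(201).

The residue is -(1280/1252431)*sqrt(201).

The factor y**2 - 5*y/4 - 11/4 splits as (y - a)(y - a') with a = 5/8 - (1/8)*sqrt(201), a' = 5/8 + (1/8)*sqrt(201). At the order-2 pole a set g(y) = (y - a)^2*f(y) = [-10/31] / (y - a')^2.
Order-2 pole: residue = g'(a); g'(5/8 - (1/8)*sqrt(201)) = -(1280/1252431)*sqrt(201), so the residue is -(1280/1252431)*sqrt(201).


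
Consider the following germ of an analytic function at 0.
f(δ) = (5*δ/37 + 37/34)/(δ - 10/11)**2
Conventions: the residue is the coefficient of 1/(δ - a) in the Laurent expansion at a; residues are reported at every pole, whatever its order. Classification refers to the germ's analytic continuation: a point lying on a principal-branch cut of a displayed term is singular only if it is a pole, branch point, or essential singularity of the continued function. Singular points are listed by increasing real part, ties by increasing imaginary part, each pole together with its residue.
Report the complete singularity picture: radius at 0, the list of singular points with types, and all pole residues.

Denominator factor (δ - 10/11)^2: pole of order 2 at 10/11, modulus 10/11.
The radius of convergence is the smallest modulus among the singular points: 10/11.
At the order-2 pole 10/11 set g(δ) = (δ - (10/11))^2*f(δ) = 5*δ/37 + 37/34.
Order-2 pole: residue = g'(a); g'(10/11) = 5/37, so the residue is 5/37.

Radius of convergence at 0: 10/11.
At 10/11: a pole of order 2; residue 5/37.


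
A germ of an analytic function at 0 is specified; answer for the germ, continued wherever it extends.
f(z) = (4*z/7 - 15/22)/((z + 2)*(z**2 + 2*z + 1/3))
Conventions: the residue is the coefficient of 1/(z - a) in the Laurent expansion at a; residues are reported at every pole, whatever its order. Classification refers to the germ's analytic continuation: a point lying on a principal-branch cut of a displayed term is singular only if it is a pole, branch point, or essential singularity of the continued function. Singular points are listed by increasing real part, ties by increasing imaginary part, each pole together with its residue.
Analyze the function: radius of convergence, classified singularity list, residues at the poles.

Denominator factor (z**2 + 2*z + 1/3): discriminant 8/3, real irrational roots -1 + (1/3)*sqrt(6) and -1 - (1/3)*sqrt(6); poles of order 1, moduli 1 - (1/3)*sqrt(6) and 1 + (1/3)*sqrt(6).
Denominator factor (z + 2): pole of order 1 at -2, modulus 2.
The radius of convergence is the smallest modulus among the singular points: 1 - (1/3)*sqrt(6).
At the order-1 pole -2 set g(z) = (z - (-2))*f(z) = (4*z/7 - 15/22)/(z**2 + 2*z + 1/3).
Simple pole: residue = g(a) at a = -2, which is -843/154.
The factor z**2 + 2*z + 1/3 splits as (z - a)(z - a') with a = -1 - (1/3)*sqrt(6), a' = -1 + (1/3)*sqrt(6). At the order-1 pole a set g(z) = (z - a)*f(z) = [(4*z/7 - 15/22)/(z + 2)] / (z - a').
Simple pole: residue = g(a) at a = -1 - (1/3)*sqrt(6), which is 843/308 + (755/616)*sqrt(6).
The factor z**2 + 2*z + 1/3 splits as (z - a)(z - a') with a = -1 + (1/3)*sqrt(6), a' = -1 - (1/3)*sqrt(6). At the order-1 pole a set g(z) = (z - a)*f(z) = [(4*z/7 - 15/22)/(z + 2)] / (z - a').
Simple pole: residue = g(a) at a = -1 + (1/3)*sqrt(6), which is 843/308 - (755/616)*sqrt(6).
List the singular points by increasing real part (a conjugate pair: the negative imaginary part first).

Radius of convergence at 0: 1 - (1/3)*sqrt(6).
At -2: a pole of order 1; residue -843/154.
At -1 - (1/3)*sqrt(6): a pole of order 1; residue 843/308 + (755/616)*sqrt(6).
At -1 + (1/3)*sqrt(6): a pole of order 1; residue 843/308 - (755/616)*sqrt(6).


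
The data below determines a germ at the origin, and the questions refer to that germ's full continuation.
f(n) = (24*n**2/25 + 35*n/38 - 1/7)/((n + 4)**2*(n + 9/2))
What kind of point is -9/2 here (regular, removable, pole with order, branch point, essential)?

The point is a pole of order 1.

The denominator factor n + 9/2 vanishes at -9/2 and appears to the power 1; the numerator there equals 201527/13300, nonzero, and no other factor vanishes.
Hence a pole whose order is the multiplicity, 1.


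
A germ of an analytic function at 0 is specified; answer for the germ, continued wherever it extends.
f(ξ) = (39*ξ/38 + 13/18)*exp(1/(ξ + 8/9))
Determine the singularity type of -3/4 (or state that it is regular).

There is no denominator, hence no pole anywhere.
The essential point of exp(1/(ξ - (-8/9))) is -8/9, not -3/4.
So the germ continues analytically to -3/4.

The point is a regular point.


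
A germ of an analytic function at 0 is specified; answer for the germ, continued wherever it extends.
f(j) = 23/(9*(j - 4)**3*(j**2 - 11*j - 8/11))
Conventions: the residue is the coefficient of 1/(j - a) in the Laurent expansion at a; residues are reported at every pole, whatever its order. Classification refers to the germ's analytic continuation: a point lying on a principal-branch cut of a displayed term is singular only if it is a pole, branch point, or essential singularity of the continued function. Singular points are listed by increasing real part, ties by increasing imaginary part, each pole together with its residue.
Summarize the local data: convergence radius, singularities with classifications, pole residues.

Denominator factor (j**2 - 11*j - 8/11): discriminant 1363/11, real irrational roots 11/2 + (1/22)*sqrt(14993) and 11/2 - (1/22)*sqrt(14993); poles of order 1, moduli 11/2 + (1/22)*sqrt(14993) and -11/2 + (1/22)*sqrt(14993).
Denominator factor (j - 4)^3: pole of order 3 at 4, modulus 4.
The radius of convergence is the smallest modulus among the singular points: -11/2 + (1/22)*sqrt(14993).
The factor j**2 - 11*j - 8/11 splits as (j - a)(j - a') with a = 11/2 - (1/22)*sqrt(14993), a' = 11/2 + (1/22)*sqrt(14993). At the order-1 pole a set g(j) = (j - a)*f(j) = [23/(9*(j - 4)**3)] / (j - a').
Simple pole: residue = g(a) at a = 11/2 - (1/22)*sqrt(14993), which is 1154945/567980928 + (971267/86017556096)*sqrt(14993).
At the order-3 pole 4 set g(j) = (j - (4))^3*f(j) = 23/(9*(j**2 - 11*j - 8/11)).
Order-3 pole: residue = g''(a)/2; g''(4) = -1154945/141995232, so the residue is -1154945/283990464.
The factor j**2 - 11*j - 8/11 splits as (j - a)(j - a') with a = 11/2 + (1/22)*sqrt(14993), a' = 11/2 - (1/22)*sqrt(14993). At the order-1 pole a set g(j) = (j - a)*f(j) = [23/(9*(j - 4)**3)] / (j - a').
Simple pole: residue = g(a) at a = 11/2 + (1/22)*sqrt(14993), which is 1154945/567980928 - (971267/86017556096)*sqrt(14993).
List the singular points by increasing real part (a conjugate pair: the negative imaginary part first).

Radius of convergence at 0: -11/2 + (1/22)*sqrt(14993).
At 11/2 - (1/22)*sqrt(14993): a pole of order 1; residue 1154945/567980928 + (971267/86017556096)*sqrt(14993).
At 4: a pole of order 3; residue -1154945/283990464.
At 11/2 + (1/22)*sqrt(14993): a pole of order 1; residue 1154945/567980928 - (971267/86017556096)*sqrt(14993).


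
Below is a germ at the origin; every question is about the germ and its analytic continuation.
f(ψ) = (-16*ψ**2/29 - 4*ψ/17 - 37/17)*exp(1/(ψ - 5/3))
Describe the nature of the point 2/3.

The point is a regular point.

There is no denominator, hence no pole anywhere.
The essential point of exp(1/(ψ - (5/3))) is 5/3, not 2/3.
So the germ continues analytically to 2/3.


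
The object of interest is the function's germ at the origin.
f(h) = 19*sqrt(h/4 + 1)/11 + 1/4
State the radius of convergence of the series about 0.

The radius of convergence is 4.

Branch term (19/11)*sqrt(1 - h/(-4)): its argument vanishes at h = -4, a square-root branch point, modulus 4.
The radius of convergence is the smallest modulus among the singular points: 4.


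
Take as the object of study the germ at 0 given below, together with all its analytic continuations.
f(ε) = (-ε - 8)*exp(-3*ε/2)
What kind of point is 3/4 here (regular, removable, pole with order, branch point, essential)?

There is no denominator, hence no pole anywhere.
The factor exp(-3*ε/2) is entire.
So the germ continues analytically to 3/4.

The point is a regular point.


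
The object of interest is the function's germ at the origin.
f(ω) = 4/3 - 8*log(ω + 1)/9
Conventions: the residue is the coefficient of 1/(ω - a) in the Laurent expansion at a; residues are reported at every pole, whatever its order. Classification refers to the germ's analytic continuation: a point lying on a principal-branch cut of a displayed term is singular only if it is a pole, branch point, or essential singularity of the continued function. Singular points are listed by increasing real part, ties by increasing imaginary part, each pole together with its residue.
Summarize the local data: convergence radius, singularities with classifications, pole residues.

Radius of convergence at 0: 1.
At -1: a logarithmic branch point.

Branch term (-8/9)*log(1 - ω/(-1)): its argument vanishes at ω = -1, a logarithmic branch point, modulus 1.
The radius of convergence is the smallest modulus among the singular points: 1.


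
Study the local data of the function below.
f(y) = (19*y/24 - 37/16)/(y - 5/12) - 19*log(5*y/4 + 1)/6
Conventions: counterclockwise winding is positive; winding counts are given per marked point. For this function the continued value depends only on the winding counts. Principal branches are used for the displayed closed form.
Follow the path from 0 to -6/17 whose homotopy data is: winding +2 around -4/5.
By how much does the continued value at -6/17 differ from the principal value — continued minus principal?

The rational part is single-valued and drops out of the difference; each branch term changes only by its own monodromy.
(-19/6)*log(1 - y/(-4/5)): each positive loop around -4/5 adds 2*pi*i to the log, so winding +2 contributes (-19/6)*(2)*2*pi*i = -(38/3)*pi*i.
Summing the contributions at y = -6/17 gives -(38/3)*pi*i.

Continued minus principal equals -(38/3)*pi*i.


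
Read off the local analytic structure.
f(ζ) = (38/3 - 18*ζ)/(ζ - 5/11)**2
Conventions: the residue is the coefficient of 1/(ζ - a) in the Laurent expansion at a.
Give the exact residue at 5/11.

The residue is -18.

At the order-2 pole 5/11 set g(ζ) = (ζ - (5/11))^2*f(ζ) = 38/3 - 18*ζ.
Order-2 pole: residue = g'(a); g'(5/11) = -18, so the residue is -18.


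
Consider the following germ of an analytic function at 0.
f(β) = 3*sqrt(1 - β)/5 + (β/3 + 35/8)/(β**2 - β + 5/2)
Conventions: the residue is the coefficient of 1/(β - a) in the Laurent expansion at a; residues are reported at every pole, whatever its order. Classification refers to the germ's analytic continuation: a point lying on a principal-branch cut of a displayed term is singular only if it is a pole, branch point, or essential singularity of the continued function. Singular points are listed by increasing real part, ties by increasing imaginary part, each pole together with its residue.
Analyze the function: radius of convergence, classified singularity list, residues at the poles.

Denominator factor (β**2 - β + 5/2): discriminant -9, complex-conjugate roots (1/2) + (3/2)*i and (1/2) - (3/2)*i; poles of order 1, moduli (1/2)*sqrt(10) and (1/2)*sqrt(10).
Branch term (3/5)*sqrt(1 - β/(1)): its argument vanishes at β = 1, a square-root branch point, modulus 1.
The radius of convergence is the smallest modulus among the singular points: 1.
The branch term is analytic at (1/2) - (3/2)*i and contributes nothing to the residue; only the rational part matters.
The factor β**2 - β + 5/2 splits as (β - a)(β - a') with a = (1/2) - (3/2)*i, a' = (1/2) + (3/2)*i. At the order-1 pole a set g(β) = (β - a)*(rational part) = [β/3 + 35/8] / (β - a').
Simple pole: residue = g(a) at a = (1/2) - (3/2)*i, which is (1/6) + (109/72)*i.
The branch term is analytic at (1/2) + (3/2)*i and contributes nothing to the residue; only the rational part matters.
The factor β**2 - β + 5/2 splits as (β - a)(β - a') with a = (1/2) + (3/2)*i, a' = (1/2) - (3/2)*i. At the order-1 pole a set g(β) = (β - a)*(rational part) = [β/3 + 35/8] / (β - a').
Simple pole: residue = g(a) at a = (1/2) + (3/2)*i, which is (1/6) - (109/72)*i.
List the singular points by increasing real part (a conjugate pair: the negative imaginary part first).

Radius of convergence at 0: 1.
At (1/2) - (3/2)*i: a pole of order 1; residue (1/6) + (109/72)*i.
At (1/2) + (3/2)*i: a pole of order 1; residue (1/6) - (109/72)*i.
At 1: an algebraic (square-root) branch point.


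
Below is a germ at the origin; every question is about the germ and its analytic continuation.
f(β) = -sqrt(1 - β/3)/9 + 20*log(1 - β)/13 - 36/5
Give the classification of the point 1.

The point is a logarithmic branch point.

The term (20/13)*log(1 - β/(1)) has argument 1 - 1/(1) = 0 at 1: a logarithmic (infinitely-sheeted) branch point; the remaining terms are analytic or single-valued there.


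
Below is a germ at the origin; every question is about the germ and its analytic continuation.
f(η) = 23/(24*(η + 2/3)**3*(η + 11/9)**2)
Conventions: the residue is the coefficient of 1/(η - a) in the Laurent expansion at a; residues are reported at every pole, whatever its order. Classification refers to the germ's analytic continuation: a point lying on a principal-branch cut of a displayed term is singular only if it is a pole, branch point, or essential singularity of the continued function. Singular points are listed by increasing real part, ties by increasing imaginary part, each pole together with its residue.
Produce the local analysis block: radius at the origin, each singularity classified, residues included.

Radius of convergence at 0: 2/3.
At -11/9: a pole of order 2; residue -150903/5000.
At -2/3: a pole of order 3; residue 150903/5000.

Denominator factor (η + 11/9)^2: pole of order 2 at -11/9, modulus 11/9.
Denominator factor (η + 2/3)^3: pole of order 3 at -2/3, modulus 2/3.
The radius of convergence is the smallest modulus among the singular points: 2/3.
At the order-2 pole -11/9 set g(η) = (η - (-11/9))^2*f(η) = 23/(24*(η + 2/3)**3).
Order-2 pole: residue = g'(a); g'(-11/9) = -150903/5000, so the residue is -150903/5000.
At the order-3 pole -2/3 set g(η) = (η - (-2/3))^3*f(η) = 23/(24*(η + 11/9)**2).
Order-3 pole: residue = g''(a)/2; g''(-2/3) = 150903/2500, so the residue is 150903/5000.
List the singular points by increasing real part (a conjugate pair: the negative imaginary part first).


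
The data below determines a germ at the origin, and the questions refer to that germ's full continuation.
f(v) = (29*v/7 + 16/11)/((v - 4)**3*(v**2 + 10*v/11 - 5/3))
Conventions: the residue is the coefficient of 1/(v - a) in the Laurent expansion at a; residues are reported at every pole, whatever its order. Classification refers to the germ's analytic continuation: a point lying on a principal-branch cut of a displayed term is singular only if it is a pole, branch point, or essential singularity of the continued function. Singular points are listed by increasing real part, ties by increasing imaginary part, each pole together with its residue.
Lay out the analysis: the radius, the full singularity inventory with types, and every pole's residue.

Denominator factor (v**2 + 10*v/11 - 5/3): discriminant 2720/363, real irrational roots -5/11 + (2/33)*sqrt(510) and -5/11 - (2/33)*sqrt(510); poles of order 1, moduli -5/11 + (2/33)*sqrt(510) and 5/11 + (2/33)*sqrt(510).
Denominator factor (v - 4)^3: pole of order 3 at 4, modulus 4.
The radius of convergence is the smallest modulus among the singular points: -5/11 + (2/33)*sqrt(510).
The factor v**2 + 10*v/11 - 5/3 splits as (v - a)(v - a') with a = -5/11 - (2/33)*sqrt(510), a' = -5/11 + (2/33)*sqrt(510). At the order-1 pole a set g(v) = (v - a)*f(v) = [(29*v/7 + 16/11)/(v - 4)**3] / (v - a').
Simple pole: residue = g(a) at a = -5/11 - (2/33)*sqrt(510), which is -55794447/1459694999 + (1184103861/992592599320)*sqrt(510).
The factor v**2 + 10*v/11 - 5/3 splits as (v - a)(v - a') with a = -5/11 + (2/33)*sqrt(510), a' = -5/11 - (2/33)*sqrt(510). At the order-1 pole a set g(v) = (v - a)*f(v) = [(29*v/7 + 16/11)/(v - 4)**3] / (v - a').
Simple pole: residue = g(a) at a = -5/11 + (2/33)*sqrt(510), which is -55794447/1459694999 - (1184103861/992592599320)*sqrt(510).
At the order-3 pole 4 set g(v) = (v - (4))^3*f(v) = (29*v/7 + 16/11)/(v**2 + 10*v/11 - 5/3).
Order-3 pole: residue = g''(a)/2; g''(4) = 223177788/1459694999, so the residue is 111588894/1459694999.
List the singular points by increasing real part (a conjugate pair: the negative imaginary part first).

Radius of convergence at 0: -5/11 + (2/33)*sqrt(510).
At -5/11 - (2/33)*sqrt(510): a pole of order 1; residue -55794447/1459694999 + (1184103861/992592599320)*sqrt(510).
At -5/11 + (2/33)*sqrt(510): a pole of order 1; residue -55794447/1459694999 - (1184103861/992592599320)*sqrt(510).
At 4: a pole of order 3; residue 111588894/1459694999.


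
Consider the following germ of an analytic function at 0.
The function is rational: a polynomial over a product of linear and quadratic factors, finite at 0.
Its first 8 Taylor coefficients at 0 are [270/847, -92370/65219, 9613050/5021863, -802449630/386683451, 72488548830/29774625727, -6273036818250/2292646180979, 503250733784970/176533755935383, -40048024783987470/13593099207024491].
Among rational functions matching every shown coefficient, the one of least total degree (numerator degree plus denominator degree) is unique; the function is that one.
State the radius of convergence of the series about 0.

The radius of convergence is 11/10.

No rational of total degree below 5 reproduces all 8 coefficients; solving the [1/4] Pade equations on them gives f(d) = (9/10 - 37*d/14)/((d + 11/10)**2*(d**2 - 8*d/11 + 7/3)), whose expansion matches every shown term.
Denominator factor (d + 11/10)^2: pole of order 2 at -11/10, modulus 11/10.
Denominator factor (d**2 - 8*d/11 + 7/3): discriminant -3196/363, complex-conjugate roots (4/11) + ((1/33)*sqrt(2397))*i and (4/11) - ((1/33)*sqrt(2397))*i; poles of order 1, moduli (1/3)*sqrt(21) and (1/3)*sqrt(21).
The radius of convergence is the smallest modulus among the singular points: 11/10.


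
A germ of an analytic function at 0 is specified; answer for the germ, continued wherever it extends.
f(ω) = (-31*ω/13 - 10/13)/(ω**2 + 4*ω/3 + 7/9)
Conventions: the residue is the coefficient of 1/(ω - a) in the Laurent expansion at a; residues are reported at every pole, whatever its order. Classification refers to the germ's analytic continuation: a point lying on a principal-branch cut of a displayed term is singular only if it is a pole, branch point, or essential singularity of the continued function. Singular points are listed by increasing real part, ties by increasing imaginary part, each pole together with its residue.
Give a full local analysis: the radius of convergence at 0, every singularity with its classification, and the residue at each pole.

Radius of convergence at 0: (1/3)*sqrt(7).
At (-2/3) - ((1/3)*sqrt(3))*i: a pole of order 1; residue (-31/26) + ((16/39)*sqrt(3))*i.
At (-2/3) + ((1/3)*sqrt(3))*i: a pole of order 1; residue (-31/26) - ((16/39)*sqrt(3))*i.

Denominator factor (ω**2 + 4*ω/3 + 7/9): discriminant -4/3, complex-conjugate roots (-2/3) + ((1/3)*sqrt(3))*i and (-2/3) - ((1/3)*sqrt(3))*i; poles of order 1, moduli (1/3)*sqrt(7) and (1/3)*sqrt(7).
The radius of convergence is the smallest modulus among the singular points: (1/3)*sqrt(7).
The factor ω**2 + 4*ω/3 + 7/9 splits as (ω - a)(ω - a') with a = (-2/3) - ((1/3)*sqrt(3))*i, a' = (-2/3) + ((1/3)*sqrt(3))*i. At the order-1 pole a set g(ω) = (ω - a)*f(ω) = [-31*ω/13 - 10/13] / (ω - a').
Simple pole: residue = g(a) at a = (-2/3) - ((1/3)*sqrt(3))*i, which is (-31/26) + ((16/39)*sqrt(3))*i.
The factor ω**2 + 4*ω/3 + 7/9 splits as (ω - a)(ω - a') with a = (-2/3) + ((1/3)*sqrt(3))*i, a' = (-2/3) - ((1/3)*sqrt(3))*i. At the order-1 pole a set g(ω) = (ω - a)*f(ω) = [-31*ω/13 - 10/13] / (ω - a').
Simple pole: residue = g(a) at a = (-2/3) + ((1/3)*sqrt(3))*i, which is (-31/26) - ((16/39)*sqrt(3))*i.
List the singular points by increasing real part (a conjugate pair: the negative imaginary part first).


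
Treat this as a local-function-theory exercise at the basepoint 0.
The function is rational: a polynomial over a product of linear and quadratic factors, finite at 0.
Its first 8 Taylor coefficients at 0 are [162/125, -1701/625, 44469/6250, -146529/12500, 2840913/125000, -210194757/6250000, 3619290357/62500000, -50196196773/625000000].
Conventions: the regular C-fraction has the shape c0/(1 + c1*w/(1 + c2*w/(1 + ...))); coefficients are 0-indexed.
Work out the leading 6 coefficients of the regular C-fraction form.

The regular C-fraction coefficients are [162/125, 21/10, 18/35, -172/35, 742/215, 3717/11395].

Taylor coefficients (read off): a_0 = 162/125, a_1 = -1701/625, a_2 = 44469/6250, a_3 = -146529/12500, a_4 = 2840913/125000, a_5 = -210194757/6250000.
c0 = a_0 = 162/125. Peel one level at a time: if S = 1 + c*w/S' with S'(0) = 1, then c is the w-coefficient of S and S' = c*w/(S - 1).
S_1 = c0/f = 1 + (21/10)*w + (-27/25)*w^2 + ...; c1 = 21/10.
S_2 = c1*w/(S_1 - 1) = 1 + (18/35)*w + (3096/1225)*w^2 + ...; c2 = 18/35.
S_3 = c2*w/(S_2 - 1) = 1 + (-172/35)*w + (424/25)*w^2 + ...; c3 = -172/35.
S_4 = c3*w/(S_3 - 1) = 1 + (742/215)*w + (-52038/46225)*w^2 + ...; c4 = 742/215.
S_5 = c4*w/(S_4 - 1) = 1 + (3717/11395)*w + ...; c5 = 3717/11395.


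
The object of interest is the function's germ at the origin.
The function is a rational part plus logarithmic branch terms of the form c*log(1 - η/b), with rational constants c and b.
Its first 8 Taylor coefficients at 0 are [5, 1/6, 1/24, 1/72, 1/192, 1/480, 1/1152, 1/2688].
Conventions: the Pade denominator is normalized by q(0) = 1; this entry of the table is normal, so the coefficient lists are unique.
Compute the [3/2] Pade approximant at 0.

The Pade approximant has numerator coefficients [5, -17/6, 19/60, 1/720]; denominator coefficients [1, -3/5, 3/40].

Taylor coefficients needed (read off): a_0 = 5, a_1 = 1/6, a_2 = 1/24, a_3 = 1/72, a_4 = 1/192, a_5 = 1/480.
Write the denominator as Q(η) = 1 + q1*η + q2*η^2. Requiring Q*f - P = O(η^6) with deg P <= 3 kills the coefficients of η^4..η^5 in Q*f:
  η^4: a_4 + q1*a_3 + q2*a_2 = 0, i.e. 1/192 + (1/72)*q1 + (1/24)*q2 = 0.
  η^5: a_5 + q1*a_4 + q2*a_3 = 0, i.e. 1/480 + (1/192)*q1 + (1/72)*q2 = 0.
Solving this linear system: q1 = -3/5, q2 = 3/40.
The numerator is Q*f truncated at degree 3: P0 = a_0 = 5; P1 = a_1 + q1*a_0 = -17/6; P2 = a_2 + q1*a_1 + q2*a_0 = 19/60; P3 = a_3 + q1*a_2 + q2*a_1 = 1/720.


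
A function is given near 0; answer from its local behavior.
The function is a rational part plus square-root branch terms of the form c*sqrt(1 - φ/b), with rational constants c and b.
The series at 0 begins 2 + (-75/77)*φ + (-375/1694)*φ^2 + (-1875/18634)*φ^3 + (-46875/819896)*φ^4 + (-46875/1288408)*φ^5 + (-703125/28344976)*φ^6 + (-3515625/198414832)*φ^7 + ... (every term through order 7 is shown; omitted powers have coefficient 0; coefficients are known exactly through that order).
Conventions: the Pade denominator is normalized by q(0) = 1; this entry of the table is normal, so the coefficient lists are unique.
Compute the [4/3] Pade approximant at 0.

Taylor coefficients needed (read off): a_0 = 2, a_1 = -75/77, a_2 = -375/1694, a_3 = -1875/18634, a_4 = -46875/819896, a_5 = -46875/1288408, a_6 = -703125/28344976, a_7 = -3515625/198414832.
Write the denominator as Q(φ) = 1 + q1*φ + q2*φ^2 + q3*φ^3. Requiring Q*f - P = O(φ^8) with deg P <= 4 kills the coefficients of φ^5..φ^7 in Q*f:
  φ^5: a_5 + q1*a_4 + q2*a_3 + q3*a_2 = 0, i.e. -46875/1288408 + (-46875/819896)*q1 + (-1875/18634)*q2 + (-375/1694)*q3 = 0.
  φ^6: a_6 + q1*a_5 + q2*a_4 + q3*a_3 = 0, i.e. -703125/28344976 + (-46875/1288408)*q1 + (-46875/819896)*q2 + (-1875/18634)*q3 = 0.
  φ^7: a_7 + q1*a_6 + q2*a_5 + q3*a_4 = 0, i.e. -3515625/198414832 + (-703125/28344976)*q1 + (-46875/1288408)*q2 + (-46875/819896)*q3 = 0.
Solving this linear system: q1 = -15/11, q2 = 125/242, q3 = -125/2662.
The numerator is Q*f truncated at degree 4: P0 = a_0 = 2; P1 = a_1 + q1*a_0 = -285/77; P2 = a_2 + q1*a_1 + q2*a_0 = 3625/1694; P3 = a_3 + q1*a_2 + q2*a_1 + q3*a_0 = -7375/18634; P4 = a_4 + q1*a_3 + q2*a_2 + q3*a_1 = 9375/819896.

The Pade approximant has numerator coefficients [2, -285/77, 3625/1694, -7375/18634, 9375/819896]; denominator coefficients [1, -15/11, 125/242, -125/2662].


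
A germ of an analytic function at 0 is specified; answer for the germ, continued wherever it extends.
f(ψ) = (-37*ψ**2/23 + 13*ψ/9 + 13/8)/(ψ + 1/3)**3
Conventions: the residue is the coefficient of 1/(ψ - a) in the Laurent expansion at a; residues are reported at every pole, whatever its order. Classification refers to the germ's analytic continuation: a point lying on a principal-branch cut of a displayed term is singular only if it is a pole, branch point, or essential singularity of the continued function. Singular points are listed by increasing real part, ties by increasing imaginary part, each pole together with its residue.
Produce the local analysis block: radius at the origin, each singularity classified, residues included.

Denominator factor (ψ + 1/3)^3: pole of order 3 at -1/3, modulus 1/3.
The radius of convergence is the smallest modulus among the singular points: 1/3.
At the order-3 pole -1/3 set g(ψ) = (ψ - (-1/3))^3*f(ψ) = -37*ψ**2/23 + 13*ψ/9 + 13/8.
Order-3 pole: residue = g''(a)/2; g''(-1/3) = -74/23, so the residue is -37/23.

Radius of convergence at 0: 1/3.
At -1/3: a pole of order 3; residue -37/23.


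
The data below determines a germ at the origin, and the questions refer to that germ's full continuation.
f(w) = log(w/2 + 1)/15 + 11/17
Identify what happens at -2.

The term (1/15)*log(1 - w/(-2)) has argument 1 - -2/(-2) = 0 at -2: a logarithmic (infinitely-sheeted) branch point; the remaining terms are analytic or single-valued there.

The point is a logarithmic branch point.


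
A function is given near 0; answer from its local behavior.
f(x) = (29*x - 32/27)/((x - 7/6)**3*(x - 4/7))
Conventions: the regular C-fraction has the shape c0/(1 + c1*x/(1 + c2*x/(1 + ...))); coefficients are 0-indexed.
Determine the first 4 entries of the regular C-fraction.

Taylor coefficients (expand at 0): a_0 = -64/49, a_1 = 9026/343, a_2 = 588121/4802, a_3 = 46654345/134456.
c0 = a_0 = -64/49. Peel one level at a time: if S = 1 + c*x/S' with S'(0) = 1, then c is the x-coefficient of S and S' = c*x/(S - 1).
S_1 = c0/f = 1 + (4513/224)*x + (25072137/50176)*x^2 + ...; c1 = 4513/224.
S_2 = c1*x/(S_1 - 1) = 1 + (-25072137/1010912)*x + (16916906457/1995982562)*x^2 + ...; c2 = -25072137/1010912.
S_3 = c2*x/(S_2 - 1) = 1 + (30074500368/88005986663)*x + ...; c3 = 30074500368/88005986663.

The regular C-fraction coefficients are [-64/49, 4513/224, -25072137/1010912, 30074500368/88005986663].


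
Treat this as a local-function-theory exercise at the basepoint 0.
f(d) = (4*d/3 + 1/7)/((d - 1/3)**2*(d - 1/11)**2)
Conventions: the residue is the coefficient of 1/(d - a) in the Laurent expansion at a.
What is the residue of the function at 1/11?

At the order-2 pole 1/11 set g(d) = (d - (1/11))^2*f(d) = (4*d/3 + 1/7)/(d - 1/3)**2.
Order-2 pole: residue = g'(a); g'(1/11) = 107085/1792, so the residue is 107085/1792.

The residue is 107085/1792.


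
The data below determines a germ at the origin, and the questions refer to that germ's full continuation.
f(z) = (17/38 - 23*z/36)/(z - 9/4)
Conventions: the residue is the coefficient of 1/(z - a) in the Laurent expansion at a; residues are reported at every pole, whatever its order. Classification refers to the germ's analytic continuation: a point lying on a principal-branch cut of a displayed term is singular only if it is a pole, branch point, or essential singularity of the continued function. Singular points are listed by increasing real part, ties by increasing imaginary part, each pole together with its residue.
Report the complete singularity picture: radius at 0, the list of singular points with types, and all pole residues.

Denominator factor (z - 9/4): pole of order 1 at 9/4, modulus 9/4.
The radius of convergence is the smallest modulus among the singular points: 9/4.
At the order-1 pole 9/4 set g(z) = (z - (9/4))*f(z) = 17/38 - 23*z/36.
Simple pole: residue = g(a) at a = 9/4, which is -301/304.

Radius of convergence at 0: 9/4.
At 9/4: a pole of order 1; residue -301/304.
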